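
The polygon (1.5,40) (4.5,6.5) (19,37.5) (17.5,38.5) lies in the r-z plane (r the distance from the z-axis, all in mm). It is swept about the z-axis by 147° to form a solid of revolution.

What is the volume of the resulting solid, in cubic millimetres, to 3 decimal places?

Profile (r,z), 4 vertices: (1.5,40) (4.5,6.5) (19,37.5) (17.5,38.5)
edge 0: (1.5,40)→(4.5,6.5)  cross = 1.5·6.5 − 4.5·40 = -170.2500; (r_i+r_j)·cross = 6·-170.2500 = -1021.5000
edge 1: (4.5,6.5)→(19,37.5)  cross = 4.5·37.5 − 19·6.5 = 45.2500; (r_i+r_j)·cross = 23.5·45.2500 = 1063.3750
edge 2: (19,37.5)→(17.5,38.5)  cross = 19·38.5 − 17.5·37.5 = 75.2500; (r_i+r_j)·cross = 36.5·75.2500 = 2746.6250
edge 3: (17.5,38.5)→(1.5,40)  cross = 17.5·40 − 1.5·38.5 = 642.2500; (r_i+r_j)·cross = 19·642.2500 = 12202.7500
Σcross = 592.5000 → A = |Σcross|/2 = 296.2500 mm²
Σ(r_i+r_j)·cross = 14991.2500 → first moment M = |Σ|/6 = 2498.5417
R_c = M/A = 2498.5417/296.2500 = 8.4339 mm
θ = 147° = 2.565634 rad
V = θ·R_c·A = 2.565634·8.4339·296.2500 = 6410.343 mm³

Volume = 6410.343 mm³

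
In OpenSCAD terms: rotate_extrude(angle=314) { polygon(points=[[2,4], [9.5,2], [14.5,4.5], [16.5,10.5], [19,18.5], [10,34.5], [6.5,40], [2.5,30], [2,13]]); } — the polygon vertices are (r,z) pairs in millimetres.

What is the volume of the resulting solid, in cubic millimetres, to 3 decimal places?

Profile (r,z), 9 vertices: (2,4) (9.5,2) (14.5,4.5) (16.5,10.5) (19,18.5) (10,34.5) (6.5,40) (2.5,30) (2,13)
edge 0: (2,4)→(9.5,2)  cross = 2·2 − 9.5·4 = -34.0000; (r_i+r_j)·cross = 11.5·-34.0000 = -391.0000
edge 1: (9.5,2)→(14.5,4.5)  cross = 9.5·4.5 − 14.5·2 = 13.7500; (r_i+r_j)·cross = 24·13.7500 = 330.0000
edge 2: (14.5,4.5)→(16.5,10.5)  cross = 14.5·10.5 − 16.5·4.5 = 78.0000; (r_i+r_j)·cross = 31·78.0000 = 2418.0000
edge 3: (16.5,10.5)→(19,18.5)  cross = 16.5·18.5 − 19·10.5 = 105.7500; (r_i+r_j)·cross = 35.5·105.7500 = 3754.1250
edge 4: (19,18.5)→(10,34.5)  cross = 19·34.5 − 10·18.5 = 470.5000; (r_i+r_j)·cross = 29·470.5000 = 13644.5000
edge 5: (10,34.5)→(6.5,40)  cross = 10·40 − 6.5·34.5 = 175.7500; (r_i+r_j)·cross = 16.5·175.7500 = 2899.8750
edge 6: (6.5,40)→(2.5,30)  cross = 6.5·30 − 2.5·40 = 95.0000; (r_i+r_j)·cross = 9·95.0000 = 855.0000
edge 7: (2.5,30)→(2,13)  cross = 2.5·13 − 2·30 = -27.5000; (r_i+r_j)·cross = 4.5·-27.5000 = -123.7500
edge 8: (2,13)→(2,4)  cross = 2·4 − 2·13 = -18.0000; (r_i+r_j)·cross = 4·-18.0000 = -72.0000
Σcross = 859.2500 → A = |Σcross|/2 = 429.6250 mm²
Σ(r_i+r_j)·cross = 23314.7500 → first moment M = |Σ|/6 = 3885.7917
R_c = M/A = 3885.7917/429.6250 = 9.0446 mm
θ = 314° = 5.480334 rad
V = θ·R_c·A = 5.480334·9.0446·429.6250 = 21295.436 mm³

Volume = 21295.436 mm³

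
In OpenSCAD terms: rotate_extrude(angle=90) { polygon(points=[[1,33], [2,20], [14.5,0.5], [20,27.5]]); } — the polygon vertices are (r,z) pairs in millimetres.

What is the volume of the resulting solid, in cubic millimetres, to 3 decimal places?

Volume = 5704.052 mm³

Profile (r,z), 4 vertices: (1,33) (2,20) (14.5,0.5) (20,27.5)
edge 0: (1,33)→(2,20)  cross = 1·20 − 2·33 = -46.0000; (r_i+r_j)·cross = 3·-46.0000 = -138.0000
edge 1: (2,20)→(14.5,0.5)  cross = 2·0.5 − 14.5·20 = -289.0000; (r_i+r_j)·cross = 16.5·-289.0000 = -4768.5000
edge 2: (14.5,0.5)→(20,27.5)  cross = 14.5·27.5 − 20·0.5 = 388.7500; (r_i+r_j)·cross = 34.5·388.7500 = 13411.8750
edge 3: (20,27.5)→(1,33)  cross = 20·33 − 1·27.5 = 632.5000; (r_i+r_j)·cross = 21·632.5000 = 13282.5000
Σcross = 686.2500 → A = |Σcross|/2 = 343.1250 mm²
Σ(r_i+r_j)·cross = 21787.8750 → first moment M = |Σ|/6 = 3631.3125
R_c = M/A = 3631.3125/343.1250 = 10.5831 mm
θ = 90° = 1.570796 rad
V = θ·R_c·A = 1.570796·10.5831·343.1250 = 5704.052 mm³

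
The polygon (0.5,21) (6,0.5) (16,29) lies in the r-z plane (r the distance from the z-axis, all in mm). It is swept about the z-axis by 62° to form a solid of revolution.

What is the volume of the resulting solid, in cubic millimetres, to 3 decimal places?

Volume = 1467.942 mm³

Profile (r,z), 3 vertices: (0.5,21) (6,0.5) (16,29)
edge 0: (0.5,21)→(6,0.5)  cross = 0.5·0.5 − 6·21 = -125.7500; (r_i+r_j)·cross = 6.5·-125.7500 = -817.3750
edge 1: (6,0.5)→(16,29)  cross = 6·29 − 16·0.5 = 166.0000; (r_i+r_j)·cross = 22·166.0000 = 3652.0000
edge 2: (16,29)→(0.5,21)  cross = 16·21 − 0.5·29 = 321.5000; (r_i+r_j)·cross = 16.5·321.5000 = 5304.7500
Σcross = 361.7500 → A = |Σcross|/2 = 180.8750 mm²
Σ(r_i+r_j)·cross = 8139.3750 → first moment M = |Σ|/6 = 1356.5625
R_c = M/A = 1356.5625/180.8750 = 7.5000 mm
θ = 62° = 1.082104 rad
V = θ·R_c·A = 1.082104·7.5000·180.8750 = 1467.942 mm³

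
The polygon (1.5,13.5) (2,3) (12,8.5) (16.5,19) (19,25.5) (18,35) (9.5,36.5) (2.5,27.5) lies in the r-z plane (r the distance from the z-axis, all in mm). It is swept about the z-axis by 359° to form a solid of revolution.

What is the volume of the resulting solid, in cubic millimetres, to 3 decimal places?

Profile (r,z), 8 vertices: (1.5,13.5) (2,3) (12,8.5) (16.5,19) (19,25.5) (18,35) (9.5,36.5) (2.5,27.5)
edge 0: (1.5,13.5)→(2,3)  cross = 1.5·3 − 2·13.5 = -22.5000; (r_i+r_j)·cross = 3.5·-22.5000 = -78.7500
edge 1: (2,3)→(12,8.5)  cross = 2·8.5 − 12·3 = -19.0000; (r_i+r_j)·cross = 14·-19.0000 = -266.0000
edge 2: (12,8.5)→(16.5,19)  cross = 12·19 − 16.5·8.5 = 87.7500; (r_i+r_j)·cross = 28.5·87.7500 = 2500.8750
edge 3: (16.5,19)→(19,25.5)  cross = 16.5·25.5 − 19·19 = 59.7500; (r_i+r_j)·cross = 35.5·59.7500 = 2121.1250
edge 4: (19,25.5)→(18,35)  cross = 19·35 − 18·25.5 = 206.0000; (r_i+r_j)·cross = 37·206.0000 = 7622.0000
edge 5: (18,35)→(9.5,36.5)  cross = 18·36.5 − 9.5·35 = 324.5000; (r_i+r_j)·cross = 27.5·324.5000 = 8923.7500
edge 6: (9.5,36.5)→(2.5,27.5)  cross = 9.5·27.5 − 2.5·36.5 = 170.0000; (r_i+r_j)·cross = 12·170.0000 = 2040.0000
edge 7: (2.5,27.5)→(1.5,13.5)  cross = 2.5·13.5 − 1.5·27.5 = -7.5000; (r_i+r_j)·cross = 4·-7.5000 = -30.0000
Σcross = 799.0000 → A = |Σcross|/2 = 399.5000 mm²
Σ(r_i+r_j)·cross = 22833.0000 → first moment M = |Σ|/6 = 3805.5000
R_c = M/A = 3805.5000/399.5000 = 9.5257 mm
θ = 359° = 6.265732 rad
V = θ·R_c·A = 6.265732·9.5257·399.5000 = 23844.243 mm³

Volume = 23844.243 mm³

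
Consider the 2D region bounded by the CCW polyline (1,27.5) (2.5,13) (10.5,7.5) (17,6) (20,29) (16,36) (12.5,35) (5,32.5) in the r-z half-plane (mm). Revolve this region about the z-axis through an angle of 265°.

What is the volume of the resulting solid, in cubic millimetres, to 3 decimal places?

Volume = 21066.855 mm³

Profile (r,z), 8 vertices: (1,27.5) (2.5,13) (10.5,7.5) (17,6) (20,29) (16,36) (12.5,35) (5,32.5)
edge 0: (1,27.5)→(2.5,13)  cross = 1·13 − 2.5·27.5 = -55.7500; (r_i+r_j)·cross = 3.5·-55.7500 = -195.1250
edge 1: (2.5,13)→(10.5,7.5)  cross = 2.5·7.5 − 10.5·13 = -117.7500; (r_i+r_j)·cross = 13·-117.7500 = -1530.7500
edge 2: (10.5,7.5)→(17,6)  cross = 10.5·6 − 17·7.5 = -64.5000; (r_i+r_j)·cross = 27.5·-64.5000 = -1773.7500
edge 3: (17,6)→(20,29)  cross = 17·29 − 20·6 = 373.0000; (r_i+r_j)·cross = 37·373.0000 = 13801.0000
edge 4: (20,29)→(16,36)  cross = 20·36 − 16·29 = 256.0000; (r_i+r_j)·cross = 36·256.0000 = 9216.0000
edge 5: (16,36)→(12.5,35)  cross = 16·35 − 12.5·36 = 110.0000; (r_i+r_j)·cross = 28.5·110.0000 = 3135.0000
edge 6: (12.5,35)→(5,32.5)  cross = 12.5·32.5 − 5·35 = 231.2500; (r_i+r_j)·cross = 17.5·231.2500 = 4046.8750
edge 7: (5,32.5)→(1,27.5)  cross = 5·27.5 − 1·32.5 = 105.0000; (r_i+r_j)·cross = 6·105.0000 = 630.0000
Σcross = 837.2500 → A = |Σcross|/2 = 418.6250 mm²
Σ(r_i+r_j)·cross = 27329.2500 → first moment M = |Σ|/6 = 4554.8750
R_c = M/A = 4554.8750/418.6250 = 10.8806 mm
θ = 265° = 4.625123 rad
V = θ·R_c·A = 4.625123·10.8806·418.6250 = 21066.855 mm³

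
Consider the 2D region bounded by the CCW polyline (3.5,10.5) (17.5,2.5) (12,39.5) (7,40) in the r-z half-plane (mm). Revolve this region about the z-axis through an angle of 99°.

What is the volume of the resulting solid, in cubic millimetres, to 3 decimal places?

Volume = 5471.643 mm³

Profile (r,z), 4 vertices: (3.5,10.5) (17.5,2.5) (12,39.5) (7,40)
edge 0: (3.5,10.5)→(17.5,2.5)  cross = 3.5·2.5 − 17.5·10.5 = -175.0000; (r_i+r_j)·cross = 21·-175.0000 = -3675.0000
edge 1: (17.5,2.5)→(12,39.5)  cross = 17.5·39.5 − 12·2.5 = 661.2500; (r_i+r_j)·cross = 29.5·661.2500 = 19506.8750
edge 2: (12,39.5)→(7,40)  cross = 12·40 − 7·39.5 = 203.5000; (r_i+r_j)·cross = 19·203.5000 = 3866.5000
edge 3: (7,40)→(3.5,10.5)  cross = 7·10.5 − 3.5·40 = -66.5000; (r_i+r_j)·cross = 10.5·-66.5000 = -698.2500
Σcross = 623.2500 → A = |Σcross|/2 = 311.6250 mm²
Σ(r_i+r_j)·cross = 19000.1250 → first moment M = |Σ|/6 = 3166.6875
R_c = M/A = 3166.6875/311.6250 = 10.1619 mm
θ = 99° = 1.727876 rad
V = θ·R_c·A = 1.727876·10.1619·311.6250 = 5471.643 mm³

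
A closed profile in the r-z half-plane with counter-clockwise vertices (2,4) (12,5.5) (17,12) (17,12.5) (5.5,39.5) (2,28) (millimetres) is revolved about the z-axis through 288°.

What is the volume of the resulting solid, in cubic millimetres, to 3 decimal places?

Profile (r,z), 6 vertices: (2,4) (12,5.5) (17,12) (17,12.5) (5.5,39.5) (2,28)
edge 0: (2,4)→(12,5.5)  cross = 2·5.5 − 12·4 = -37.0000; (r_i+r_j)·cross = 14·-37.0000 = -518.0000
edge 1: (12,5.5)→(17,12)  cross = 12·12 − 17·5.5 = 50.5000; (r_i+r_j)·cross = 29·50.5000 = 1464.5000
edge 2: (17,12)→(17,12.5)  cross = 17·12.5 − 17·12 = 8.5000; (r_i+r_j)·cross = 34·8.5000 = 289.0000
edge 3: (17,12.5)→(5.5,39.5)  cross = 17·39.5 − 5.5·12.5 = 602.7500; (r_i+r_j)·cross = 22.5·602.7500 = 13561.8750
edge 4: (5.5,39.5)→(2,28)  cross = 5.5·28 − 2·39.5 = 75.0000; (r_i+r_j)·cross = 7.5·75.0000 = 562.5000
edge 5: (2,28)→(2,4)  cross = 2·4 − 2·28 = -48.0000; (r_i+r_j)·cross = 4·-48.0000 = -192.0000
Σcross = 651.7500 → A = |Σcross|/2 = 325.8750 mm²
Σ(r_i+r_j)·cross = 15167.8750 → first moment M = |Σ|/6 = 2527.9792
R_c = M/A = 2527.9792/325.8750 = 7.7575 mm
θ = 288° = 5.026548 rad
V = θ·R_c·A = 5.026548·7.7575·325.8750 = 12707.009 mm³

Volume = 12707.009 mm³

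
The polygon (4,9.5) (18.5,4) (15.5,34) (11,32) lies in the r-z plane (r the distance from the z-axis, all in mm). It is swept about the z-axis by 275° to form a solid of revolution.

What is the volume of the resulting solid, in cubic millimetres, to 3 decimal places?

Volume = 14850.234 mm³

Profile (r,z), 4 vertices: (4,9.5) (18.5,4) (15.5,34) (11,32)
edge 0: (4,9.5)→(18.5,4)  cross = 4·4 − 18.5·9.5 = -159.7500; (r_i+r_j)·cross = 22.5·-159.7500 = -3594.3750
edge 1: (18.5,4)→(15.5,34)  cross = 18.5·34 − 15.5·4 = 567.0000; (r_i+r_j)·cross = 34·567.0000 = 19278.0000
edge 2: (15.5,34)→(11,32)  cross = 15.5·32 − 11·34 = 122.0000; (r_i+r_j)·cross = 26.5·122.0000 = 3233.0000
edge 3: (11,32)→(4,9.5)  cross = 11·9.5 − 4·32 = -23.5000; (r_i+r_j)·cross = 15·-23.5000 = -352.5000
Σcross = 505.7500 → A = |Σcross|/2 = 252.8750 mm²
Σ(r_i+r_j)·cross = 18564.1250 → first moment M = |Σ|/6 = 3094.0208
R_c = M/A = 3094.0208/252.8750 = 12.2354 mm
θ = 275° = 4.799655 rad
V = θ·R_c·A = 4.799655·12.2354·252.8750 = 14850.234 mm³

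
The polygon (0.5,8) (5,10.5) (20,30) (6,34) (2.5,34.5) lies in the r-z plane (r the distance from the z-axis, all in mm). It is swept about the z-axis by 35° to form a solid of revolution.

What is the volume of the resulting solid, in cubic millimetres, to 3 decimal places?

Profile (r,z), 5 vertices: (0.5,8) (5,10.5) (20,30) (6,34) (2.5,34.5)
edge 0: (0.5,8)→(5,10.5)  cross = 0.5·10.5 − 5·8 = -34.7500; (r_i+r_j)·cross = 5.5·-34.7500 = -191.1250
edge 1: (5,10.5)→(20,30)  cross = 5·30 − 20·10.5 = -60.0000; (r_i+r_j)·cross = 25·-60.0000 = -1500.0000
edge 2: (20,30)→(6,34)  cross = 20·34 − 6·30 = 500.0000; (r_i+r_j)·cross = 26·500.0000 = 13000.0000
edge 3: (6,34)→(2.5,34.5)  cross = 6·34.5 − 2.5·34 = 122.0000; (r_i+r_j)·cross = 8.5·122.0000 = 1037.0000
edge 4: (2.5,34.5)→(0.5,8)  cross = 2.5·8 − 0.5·34.5 = 2.7500; (r_i+r_j)·cross = 3·2.7500 = 8.2500
Σcross = 530.0000 → A = |Σcross|/2 = 265.0000 mm²
Σ(r_i+r_j)·cross = 12354.1250 → first moment M = |Σ|/6 = 2059.0208
R_c = M/A = 2059.0208/265.0000 = 7.7699 mm
θ = 35° = 0.610865 rad
V = θ·R_c·A = 0.610865·7.7699·265.0000 = 1257.784 mm³

Volume = 1257.784 mm³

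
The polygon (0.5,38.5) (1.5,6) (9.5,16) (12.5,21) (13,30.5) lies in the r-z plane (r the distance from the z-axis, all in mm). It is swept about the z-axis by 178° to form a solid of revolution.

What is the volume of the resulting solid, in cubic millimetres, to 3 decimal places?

Volume = 4570.841 mm³

Profile (r,z), 5 vertices: (0.5,38.5) (1.5,6) (9.5,16) (12.5,21) (13,30.5)
edge 0: (0.5,38.5)→(1.5,6)  cross = 0.5·6 − 1.5·38.5 = -54.7500; (r_i+r_j)·cross = 2·-54.7500 = -109.5000
edge 1: (1.5,6)→(9.5,16)  cross = 1.5·16 − 9.5·6 = -33.0000; (r_i+r_j)·cross = 11·-33.0000 = -363.0000
edge 2: (9.5,16)→(12.5,21)  cross = 9.5·21 − 12.5·16 = -0.5000; (r_i+r_j)·cross = 22·-0.5000 = -11.0000
edge 3: (12.5,21)→(13,30.5)  cross = 12.5·30.5 − 13·21 = 108.2500; (r_i+r_j)·cross = 25.5·108.2500 = 2760.3750
edge 4: (13,30.5)→(0.5,38.5)  cross = 13·38.5 − 0.5·30.5 = 485.2500; (r_i+r_j)·cross = 13.5·485.2500 = 6550.8750
Σcross = 505.2500 → A = |Σcross|/2 = 252.6250 mm²
Σ(r_i+r_j)·cross = 8827.7500 → first moment M = |Σ|/6 = 1471.2917
R_c = M/A = 1471.2917/252.6250 = 5.8240 mm
θ = 178° = 3.106686 rad
V = θ·R_c·A = 3.106686·5.8240·252.6250 = 4570.841 mm³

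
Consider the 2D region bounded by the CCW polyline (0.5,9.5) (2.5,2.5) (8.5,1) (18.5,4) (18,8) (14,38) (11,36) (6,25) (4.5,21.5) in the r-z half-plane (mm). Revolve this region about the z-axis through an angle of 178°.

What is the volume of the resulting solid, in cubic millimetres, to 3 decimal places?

Profile (r,z), 9 vertices: (0.5,9.5) (2.5,2.5) (8.5,1) (18.5,4) (18,8) (14,38) (11,36) (6,25) (4.5,21.5)
edge 0: (0.5,9.5)→(2.5,2.5)  cross = 0.5·2.5 − 2.5·9.5 = -22.5000; (r_i+r_j)·cross = 3·-22.5000 = -67.5000
edge 1: (2.5,2.5)→(8.5,1)  cross = 2.5·1 − 8.5·2.5 = -18.7500; (r_i+r_j)·cross = 11·-18.7500 = -206.2500
edge 2: (8.5,1)→(18.5,4)  cross = 8.5·4 − 18.5·1 = 15.5000; (r_i+r_j)·cross = 27·15.5000 = 418.5000
edge 3: (18.5,4)→(18,8)  cross = 18.5·8 − 18·4 = 76.0000; (r_i+r_j)·cross = 36.5·76.0000 = 2774.0000
edge 4: (18,8)→(14,38)  cross = 18·38 − 14·8 = 572.0000; (r_i+r_j)·cross = 32·572.0000 = 18304.0000
edge 5: (14,38)→(11,36)  cross = 14·36 − 11·38 = 86.0000; (r_i+r_j)·cross = 25·86.0000 = 2150.0000
edge 6: (11,36)→(6,25)  cross = 11·25 − 6·36 = 59.0000; (r_i+r_j)·cross = 17·59.0000 = 1003.0000
edge 7: (6,25)→(4.5,21.5)  cross = 6·21.5 − 4.5·25 = 16.5000; (r_i+r_j)·cross = 10.5·16.5000 = 173.2500
edge 8: (4.5,21.5)→(0.5,9.5)  cross = 4.5·9.5 − 0.5·21.5 = 32.0000; (r_i+r_j)·cross = 5·32.0000 = 160.0000
Σcross = 815.7500 → A = |Σcross|/2 = 407.8750 mm²
Σ(r_i+r_j)·cross = 24709.0000 → first moment M = |Σ|/6 = 4118.1667
R_c = M/A = 4118.1667/407.8750 = 10.0966 mm
θ = 178° = 3.106686 rad
V = θ·R_c·A = 3.106686·10.0966·407.8750 = 12793.851 mm³

Volume = 12793.851 mm³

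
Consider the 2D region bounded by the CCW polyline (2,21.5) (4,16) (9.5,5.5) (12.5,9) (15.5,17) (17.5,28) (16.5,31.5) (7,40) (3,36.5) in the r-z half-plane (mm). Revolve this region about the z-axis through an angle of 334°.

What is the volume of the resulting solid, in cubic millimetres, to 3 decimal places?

Volume = 18958.422 mm³

Profile (r,z), 9 vertices: (2,21.5) (4,16) (9.5,5.5) (12.5,9) (15.5,17) (17.5,28) (16.5,31.5) (7,40) (3,36.5)
edge 0: (2,21.5)→(4,16)  cross = 2·16 − 4·21.5 = -54.0000; (r_i+r_j)·cross = 6·-54.0000 = -324.0000
edge 1: (4,16)→(9.5,5.5)  cross = 4·5.5 − 9.5·16 = -130.0000; (r_i+r_j)·cross = 13.5·-130.0000 = -1755.0000
edge 2: (9.5,5.5)→(12.5,9)  cross = 9.5·9 − 12.5·5.5 = 16.7500; (r_i+r_j)·cross = 22·16.7500 = 368.5000
edge 3: (12.5,9)→(15.5,17)  cross = 12.5·17 − 15.5·9 = 73.0000; (r_i+r_j)·cross = 28·73.0000 = 2044.0000
edge 4: (15.5,17)→(17.5,28)  cross = 15.5·28 − 17.5·17 = 136.5000; (r_i+r_j)·cross = 33·136.5000 = 4504.5000
edge 5: (17.5,28)→(16.5,31.5)  cross = 17.5·31.5 − 16.5·28 = 89.2500; (r_i+r_j)·cross = 34·89.2500 = 3034.5000
edge 6: (16.5,31.5)→(7,40)  cross = 16.5·40 − 7·31.5 = 439.5000; (r_i+r_j)·cross = 23.5·439.5000 = 10328.2500
edge 7: (7,40)→(3,36.5)  cross = 7·36.5 − 3·40 = 135.5000; (r_i+r_j)·cross = 10·135.5000 = 1355.0000
edge 8: (3,36.5)→(2,21.5)  cross = 3·21.5 − 2·36.5 = -8.5000; (r_i+r_j)·cross = 5·-8.5000 = -42.5000
Σcross = 698.0000 → A = |Σcross|/2 = 349.0000 mm²
Σ(r_i+r_j)·cross = 19513.2500 → first moment M = |Σ|/6 = 3252.2083
R_c = M/A = 3252.2083/349.0000 = 9.3186 mm
θ = 334° = 5.829400 rad
V = θ·R_c·A = 5.829400·9.3186·349.0000 = 18958.422 mm³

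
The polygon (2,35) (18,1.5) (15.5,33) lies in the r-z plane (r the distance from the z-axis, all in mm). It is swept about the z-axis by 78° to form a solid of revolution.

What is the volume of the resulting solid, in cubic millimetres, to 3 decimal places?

Volume = 3384.985 mm³

Profile (r,z), 3 vertices: (2,35) (18,1.5) (15.5,33)
edge 0: (2,35)→(18,1.5)  cross = 2·1.5 − 18·35 = -627.0000; (r_i+r_j)·cross = 20·-627.0000 = -12540.0000
edge 1: (18,1.5)→(15.5,33)  cross = 18·33 − 15.5·1.5 = 570.7500; (r_i+r_j)·cross = 33.5·570.7500 = 19120.1250
edge 2: (15.5,33)→(2,35)  cross = 15.5·35 − 2·33 = 476.5000; (r_i+r_j)·cross = 17.5·476.5000 = 8338.7500
Σcross = 420.2500 → A = |Σcross|/2 = 210.1250 mm²
Σ(r_i+r_j)·cross = 14918.8750 → first moment M = |Σ|/6 = 2486.4792
R_c = M/A = 2486.4792/210.1250 = 11.8333 mm
θ = 78° = 1.361357 rad
V = θ·R_c·A = 1.361357·11.8333·210.1250 = 3384.985 mm³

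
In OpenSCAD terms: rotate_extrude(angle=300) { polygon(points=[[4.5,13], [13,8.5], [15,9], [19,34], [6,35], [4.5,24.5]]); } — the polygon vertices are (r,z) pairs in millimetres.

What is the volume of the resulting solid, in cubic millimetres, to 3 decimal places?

Volume = 17359.808 mm³

Profile (r,z), 6 vertices: (4.5,13) (13,8.5) (15,9) (19,34) (6,35) (4.5,24.5)
edge 0: (4.5,13)→(13,8.5)  cross = 4.5·8.5 − 13·13 = -130.7500; (r_i+r_j)·cross = 17.5·-130.7500 = -2288.1250
edge 1: (13,8.5)→(15,9)  cross = 13·9 − 15·8.5 = -10.5000; (r_i+r_j)·cross = 28·-10.5000 = -294.0000
edge 2: (15,9)→(19,34)  cross = 15·34 − 19·9 = 339.0000; (r_i+r_j)·cross = 34·339.0000 = 11526.0000
edge 3: (19,34)→(6,35)  cross = 19·35 − 6·34 = 461.0000; (r_i+r_j)·cross = 25·461.0000 = 11525.0000
edge 4: (6,35)→(4.5,24.5)  cross = 6·24.5 − 4.5·35 = -10.5000; (r_i+r_j)·cross = 10.5·-10.5000 = -110.2500
edge 5: (4.5,24.5)→(4.5,13)  cross = 4.5·13 − 4.5·24.5 = -51.7500; (r_i+r_j)·cross = 9·-51.7500 = -465.7500
Σcross = 596.5000 → A = |Σcross|/2 = 298.2500 mm²
Σ(r_i+r_j)·cross = 19892.8750 → first moment M = |Σ|/6 = 3315.4792
R_c = M/A = 3315.4792/298.2500 = 11.1164 mm
θ = 300° = 5.235988 rad
V = θ·R_c·A = 5.235988·11.1164·298.2500 = 17359.808 mm³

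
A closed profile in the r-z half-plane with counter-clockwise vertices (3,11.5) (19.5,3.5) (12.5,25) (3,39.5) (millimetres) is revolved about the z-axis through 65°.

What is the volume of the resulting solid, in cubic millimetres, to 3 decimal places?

Profile (r,z), 4 vertices: (3,11.5) (19.5,3.5) (12.5,25) (3,39.5)
edge 0: (3,11.5)→(19.5,3.5)  cross = 3·3.5 − 19.5·11.5 = -213.7500; (r_i+r_j)·cross = 22.5·-213.7500 = -4809.3750
edge 1: (19.5,3.5)→(12.5,25)  cross = 19.5·25 − 12.5·3.5 = 443.7500; (r_i+r_j)·cross = 32·443.7500 = 14200.0000
edge 2: (12.5,25)→(3,39.5)  cross = 12.5·39.5 − 3·25 = 418.7500; (r_i+r_j)·cross = 15.5·418.7500 = 6490.6250
edge 3: (3,39.5)→(3,11.5)  cross = 3·11.5 − 3·39.5 = -84.0000; (r_i+r_j)·cross = 6·-84.0000 = -504.0000
Σcross = 564.7500 → A = |Σcross|/2 = 282.3750 mm²
Σ(r_i+r_j)·cross = 15377.2500 → first moment M = |Σ|/6 = 2562.8750
R_c = M/A = 2562.8750/282.3750 = 9.0761 mm
θ = 65° = 1.134464 rad
V = θ·R_c·A = 1.134464·9.0761·282.3750 = 2907.489 mm³

Volume = 2907.489 mm³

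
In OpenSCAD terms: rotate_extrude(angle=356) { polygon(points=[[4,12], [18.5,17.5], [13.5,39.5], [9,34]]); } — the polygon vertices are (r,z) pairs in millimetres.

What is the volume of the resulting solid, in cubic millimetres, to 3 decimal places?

Volume = 14879.732 mm³

Profile (r,z), 4 vertices: (4,12) (18.5,17.5) (13.5,39.5) (9,34)
edge 0: (4,12)→(18.5,17.5)  cross = 4·17.5 − 18.5·12 = -152.0000; (r_i+r_j)·cross = 22.5·-152.0000 = -3420.0000
edge 1: (18.5,17.5)→(13.5,39.5)  cross = 18.5·39.5 − 13.5·17.5 = 494.5000; (r_i+r_j)·cross = 32·494.5000 = 15824.0000
edge 2: (13.5,39.5)→(9,34)  cross = 13.5·34 − 9·39.5 = 103.5000; (r_i+r_j)·cross = 22.5·103.5000 = 2328.7500
edge 3: (9,34)→(4,12)  cross = 9·12 − 4·34 = -28.0000; (r_i+r_j)·cross = 13·-28.0000 = -364.0000
Σcross = 418.0000 → A = |Σcross|/2 = 209.0000 mm²
Σ(r_i+r_j)·cross = 14368.7500 → first moment M = |Σ|/6 = 2394.7917
R_c = M/A = 2394.7917/209.0000 = 11.4583 mm
θ = 356° = 6.213372 rad
V = θ·R_c·A = 6.213372·11.4583·209.0000 = 14879.732 mm³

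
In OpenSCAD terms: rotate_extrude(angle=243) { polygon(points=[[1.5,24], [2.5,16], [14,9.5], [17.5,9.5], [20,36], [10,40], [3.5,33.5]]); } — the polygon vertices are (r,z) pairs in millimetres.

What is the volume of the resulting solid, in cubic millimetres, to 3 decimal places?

Profile (r,z), 7 vertices: (1.5,24) (2.5,16) (14,9.5) (17.5,9.5) (20,36) (10,40) (3.5,33.5)
edge 0: (1.5,24)→(2.5,16)  cross = 1.5·16 − 2.5·24 = -36.0000; (r_i+r_j)·cross = 4·-36.0000 = -144.0000
edge 1: (2.5,16)→(14,9.5)  cross = 2.5·9.5 − 14·16 = -200.2500; (r_i+r_j)·cross = 16.5·-200.2500 = -3304.1250
edge 2: (14,9.5)→(17.5,9.5)  cross = 14·9.5 − 17.5·9.5 = -33.2500; (r_i+r_j)·cross = 31.5·-33.2500 = -1047.3750
edge 3: (17.5,9.5)→(20,36)  cross = 17.5·36 − 20·9.5 = 440.0000; (r_i+r_j)·cross = 37.5·440.0000 = 16500.0000
edge 4: (20,36)→(10,40)  cross = 20·40 − 10·36 = 440.0000; (r_i+r_j)·cross = 30·440.0000 = 13200.0000
edge 5: (10,40)→(3.5,33.5)  cross = 10·33.5 − 3.5·40 = 195.0000; (r_i+r_j)·cross = 13.5·195.0000 = 2632.5000
edge 6: (3.5,33.5)→(1.5,24)  cross = 3.5·24 − 1.5·33.5 = 33.7500; (r_i+r_j)·cross = 5·33.7500 = 168.7500
Σcross = 839.2500 → A = |Σcross|/2 = 419.6250 mm²
Σ(r_i+r_j)·cross = 28005.7500 → first moment M = |Σ|/6 = 4667.6250
R_c = M/A = 4667.6250/419.6250 = 11.1233 mm
θ = 243° = 4.241150 rad
V = θ·R_c·A = 4.241150·11.1233·419.6250 = 19796.098 mm³

Volume = 19796.098 mm³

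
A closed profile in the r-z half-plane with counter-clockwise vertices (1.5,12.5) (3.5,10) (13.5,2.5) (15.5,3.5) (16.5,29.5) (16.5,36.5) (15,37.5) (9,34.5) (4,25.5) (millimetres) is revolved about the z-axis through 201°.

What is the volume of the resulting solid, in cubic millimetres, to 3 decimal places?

Volume = 13079.702 mm³

Profile (r,z), 9 vertices: (1.5,12.5) (3.5,10) (13.5,2.5) (15.5,3.5) (16.5,29.5) (16.5,36.5) (15,37.5) (9,34.5) (4,25.5)
edge 0: (1.5,12.5)→(3.5,10)  cross = 1.5·10 − 3.5·12.5 = -28.7500; (r_i+r_j)·cross = 5·-28.7500 = -143.7500
edge 1: (3.5,10)→(13.5,2.5)  cross = 3.5·2.5 − 13.5·10 = -126.2500; (r_i+r_j)·cross = 17·-126.2500 = -2146.2500
edge 2: (13.5,2.5)→(15.5,3.5)  cross = 13.5·3.5 − 15.5·2.5 = 8.5000; (r_i+r_j)·cross = 29·8.5000 = 246.5000
edge 3: (15.5,3.5)→(16.5,29.5)  cross = 15.5·29.5 − 16.5·3.5 = 399.5000; (r_i+r_j)·cross = 32·399.5000 = 12784.0000
edge 4: (16.5,29.5)→(16.5,36.5)  cross = 16.5·36.5 − 16.5·29.5 = 115.5000; (r_i+r_j)·cross = 33·115.5000 = 3811.5000
edge 5: (16.5,36.5)→(15,37.5)  cross = 16.5·37.5 − 15·36.5 = 71.2500; (r_i+r_j)·cross = 31.5·71.2500 = 2244.3750
edge 6: (15,37.5)→(9,34.5)  cross = 15·34.5 − 9·37.5 = 180.0000; (r_i+r_j)·cross = 24·180.0000 = 4320.0000
edge 7: (9,34.5)→(4,25.5)  cross = 9·25.5 − 4·34.5 = 91.5000; (r_i+r_j)·cross = 13·91.5000 = 1189.5000
edge 8: (4,25.5)→(1.5,12.5)  cross = 4·12.5 − 1.5·25.5 = 11.7500; (r_i+r_j)·cross = 5.5·11.7500 = 64.6250
Σcross = 723.0000 → A = |Σcross|/2 = 361.5000 mm²
Σ(r_i+r_j)·cross = 22370.5000 → first moment M = |Σ|/6 = 3728.4167
R_c = M/A = 3728.4167/361.5000 = 10.3137 mm
θ = 201° = 3.508112 rad
V = θ·R_c·A = 3.508112·10.3137·361.5000 = 13079.702 mm³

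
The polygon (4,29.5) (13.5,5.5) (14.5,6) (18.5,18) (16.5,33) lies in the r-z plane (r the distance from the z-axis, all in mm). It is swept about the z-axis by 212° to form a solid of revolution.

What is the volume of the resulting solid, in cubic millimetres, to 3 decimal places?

Profile (r,z), 5 vertices: (4,29.5) (13.5,5.5) (14.5,6) (18.5,18) (16.5,33)
edge 0: (4,29.5)→(13.5,5.5)  cross = 4·5.5 − 13.5·29.5 = -376.2500; (r_i+r_j)·cross = 17.5·-376.2500 = -6584.3750
edge 1: (13.5,5.5)→(14.5,6)  cross = 13.5·6 − 14.5·5.5 = 1.2500; (r_i+r_j)·cross = 28·1.2500 = 35.0000
edge 2: (14.5,6)→(18.5,18)  cross = 14.5·18 − 18.5·6 = 150.0000; (r_i+r_j)·cross = 33·150.0000 = 4950.0000
edge 3: (18.5,18)→(16.5,33)  cross = 18.5·33 − 16.5·18 = 313.5000; (r_i+r_j)·cross = 35·313.5000 = 10972.5000
edge 4: (16.5,33)→(4,29.5)  cross = 16.5·29.5 − 4·33 = 354.7500; (r_i+r_j)·cross = 20.5·354.7500 = 7272.3750
Σcross = 443.2500 → A = |Σcross|/2 = 221.6250 mm²
Σ(r_i+r_j)·cross = 16645.5000 → first moment M = |Σ|/6 = 2774.2500
R_c = M/A = 2774.2500/221.6250 = 12.5178 mm
θ = 212° = 3.700098 rad
V = θ·R_c·A = 3.700098·12.5178·221.6250 = 10264.997 mm³

Volume = 10264.997 mm³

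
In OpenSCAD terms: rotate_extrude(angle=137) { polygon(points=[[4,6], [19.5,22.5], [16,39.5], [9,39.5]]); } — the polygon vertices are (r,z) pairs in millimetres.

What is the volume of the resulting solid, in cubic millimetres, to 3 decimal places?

Volume = 7767.044 mm³

Profile (r,z), 4 vertices: (4,6) (19.5,22.5) (16,39.5) (9,39.5)
edge 0: (4,6)→(19.5,22.5)  cross = 4·22.5 − 19.5·6 = -27.0000; (r_i+r_j)·cross = 23.5·-27.0000 = -634.5000
edge 1: (19.5,22.5)→(16,39.5)  cross = 19.5·39.5 − 16·22.5 = 410.2500; (r_i+r_j)·cross = 35.5·410.2500 = 14563.8750
edge 2: (16,39.5)→(9,39.5)  cross = 16·39.5 − 9·39.5 = 276.5000; (r_i+r_j)·cross = 25·276.5000 = 6912.5000
edge 3: (9,39.5)→(4,6)  cross = 9·6 − 4·39.5 = -104.0000; (r_i+r_j)·cross = 13·-104.0000 = -1352.0000
Σcross = 555.7500 → A = |Σcross|/2 = 277.8750 mm²
Σ(r_i+r_j)·cross = 19489.8750 → first moment M = |Σ|/6 = 3248.3125
R_c = M/A = 3248.3125/277.8750 = 11.6898 mm
θ = 137° = 2.391101 rad
V = θ·R_c·A = 2.391101·11.6898·277.8750 = 7767.044 mm³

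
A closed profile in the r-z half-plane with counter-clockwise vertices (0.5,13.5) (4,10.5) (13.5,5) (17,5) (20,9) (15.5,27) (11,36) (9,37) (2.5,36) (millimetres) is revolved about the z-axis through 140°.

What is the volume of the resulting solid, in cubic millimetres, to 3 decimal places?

Volume = 10010.452 mm³

Profile (r,z), 9 vertices: (0.5,13.5) (4,10.5) (13.5,5) (17,5) (20,9) (15.5,27) (11,36) (9,37) (2.5,36)
edge 0: (0.5,13.5)→(4,10.5)  cross = 0.5·10.5 − 4·13.5 = -48.7500; (r_i+r_j)·cross = 4.5·-48.7500 = -219.3750
edge 1: (4,10.5)→(13.5,5)  cross = 4·5 − 13.5·10.5 = -121.7500; (r_i+r_j)·cross = 17.5·-121.7500 = -2130.6250
edge 2: (13.5,5)→(17,5)  cross = 13.5·5 − 17·5 = -17.5000; (r_i+r_j)·cross = 30.5·-17.5000 = -533.7500
edge 3: (17,5)→(20,9)  cross = 17·9 − 20·5 = 53.0000; (r_i+r_j)·cross = 37·53.0000 = 1961.0000
edge 4: (20,9)→(15.5,27)  cross = 20·27 − 15.5·9 = 400.5000; (r_i+r_j)·cross = 35.5·400.5000 = 14217.7500
edge 5: (15.5,27)→(11,36)  cross = 15.5·36 − 11·27 = 261.0000; (r_i+r_j)·cross = 26.5·261.0000 = 6916.5000
edge 6: (11,36)→(9,37)  cross = 11·37 − 9·36 = 83.0000; (r_i+r_j)·cross = 20·83.0000 = 1660.0000
edge 7: (9,37)→(2.5,36)  cross = 9·36 − 2.5·37 = 231.5000; (r_i+r_j)·cross = 11.5·231.5000 = 2662.2500
edge 8: (2.5,36)→(0.5,13.5)  cross = 2.5·13.5 − 0.5·36 = 15.7500; (r_i+r_j)·cross = 3·15.7500 = 47.2500
Σcross = 856.7500 → A = |Σcross|/2 = 428.3750 mm²
Σ(r_i+r_j)·cross = 24581.0000 → first moment M = |Σ|/6 = 4096.8333
R_c = M/A = 4096.8333/428.3750 = 9.5637 mm
θ = 140° = 2.443461 rad
V = θ·R_c·A = 2.443461·9.5637·428.3750 = 10010.452 mm³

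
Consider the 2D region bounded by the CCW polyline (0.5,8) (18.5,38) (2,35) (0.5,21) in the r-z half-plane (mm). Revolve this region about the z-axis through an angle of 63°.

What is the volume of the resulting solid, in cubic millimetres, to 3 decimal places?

Profile (r,z), 4 vertices: (0.5,8) (18.5,38) (2,35) (0.5,21)
edge 0: (0.5,8)→(18.5,38)  cross = 0.5·38 − 18.5·8 = -129.0000; (r_i+r_j)·cross = 19·-129.0000 = -2451.0000
edge 1: (18.5,38)→(2,35)  cross = 18.5·35 − 2·38 = 571.5000; (r_i+r_j)·cross = 20.5·571.5000 = 11715.7500
edge 2: (2,35)→(0.5,21)  cross = 2·21 − 0.5·35 = 24.5000; (r_i+r_j)·cross = 2.5·24.5000 = 61.2500
edge 3: (0.5,21)→(0.5,8)  cross = 0.5·8 − 0.5·21 = -6.5000; (r_i+r_j)·cross = 1·-6.5000 = -6.5000
Σcross = 460.5000 → A = |Σcross|/2 = 230.2500 mm²
Σ(r_i+r_j)·cross = 9319.5000 → first moment M = |Σ|/6 = 1553.2500
R_c = M/A = 1553.2500/230.2500 = 6.7459 mm
θ = 63° = 1.099557 rad
V = θ·R_c·A = 1.099557·6.7459·230.2500 = 1707.888 mm³

Volume = 1707.888 mm³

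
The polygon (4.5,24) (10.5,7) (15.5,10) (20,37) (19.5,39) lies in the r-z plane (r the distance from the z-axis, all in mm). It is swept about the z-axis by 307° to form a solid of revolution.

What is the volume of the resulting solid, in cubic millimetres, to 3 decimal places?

Volume = 17138.524 mm³

Profile (r,z), 5 vertices: (4.5,24) (10.5,7) (15.5,10) (20,37) (19.5,39)
edge 0: (4.5,24)→(10.5,7)  cross = 4.5·7 − 10.5·24 = -220.5000; (r_i+r_j)·cross = 15·-220.5000 = -3307.5000
edge 1: (10.5,7)→(15.5,10)  cross = 10.5·10 − 15.5·7 = -3.5000; (r_i+r_j)·cross = 26·-3.5000 = -91.0000
edge 2: (15.5,10)→(20,37)  cross = 15.5·37 − 20·10 = 373.5000; (r_i+r_j)·cross = 35.5·373.5000 = 13259.2500
edge 3: (20,37)→(19.5,39)  cross = 20·39 − 19.5·37 = 58.5000; (r_i+r_j)·cross = 39.5·58.5000 = 2310.7500
edge 4: (19.5,39)→(4.5,24)  cross = 19.5·24 − 4.5·39 = 292.5000; (r_i+r_j)·cross = 24·292.5000 = 7020.0000
Σcross = 500.5000 → A = |Σcross|/2 = 250.2500 mm²
Σ(r_i+r_j)·cross = 19191.5000 → first moment M = |Σ|/6 = 3198.5833
R_c = M/A = 3198.5833/250.2500 = 12.7816 mm
θ = 307° = 5.358161 rad
V = θ·R_c·A = 5.358161·12.7816·250.2500 = 17138.524 mm³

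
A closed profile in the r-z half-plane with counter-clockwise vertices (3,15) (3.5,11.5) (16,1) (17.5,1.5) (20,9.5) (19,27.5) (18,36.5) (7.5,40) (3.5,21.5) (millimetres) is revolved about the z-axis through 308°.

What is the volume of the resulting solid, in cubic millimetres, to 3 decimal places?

Volume = 31340.278 mm³

Profile (r,z), 9 vertices: (3,15) (3.5,11.5) (16,1) (17.5,1.5) (20,9.5) (19,27.5) (18,36.5) (7.5,40) (3.5,21.5)
edge 0: (3,15)→(3.5,11.5)  cross = 3·11.5 − 3.5·15 = -18.0000; (r_i+r_j)·cross = 6.5·-18.0000 = -117.0000
edge 1: (3.5,11.5)→(16,1)  cross = 3.5·1 − 16·11.5 = -180.5000; (r_i+r_j)·cross = 19.5·-180.5000 = -3519.7500
edge 2: (16,1)→(17.5,1.5)  cross = 16·1.5 − 17.5·1 = 6.5000; (r_i+r_j)·cross = 33.5·6.5000 = 217.7500
edge 3: (17.5,1.5)→(20,9.5)  cross = 17.5·9.5 − 20·1.5 = 136.2500; (r_i+r_j)·cross = 37.5·136.2500 = 5109.3750
edge 4: (20,9.5)→(19,27.5)  cross = 20·27.5 − 19·9.5 = 369.5000; (r_i+r_j)·cross = 39·369.5000 = 14410.5000
edge 5: (19,27.5)→(18,36.5)  cross = 19·36.5 − 18·27.5 = 198.5000; (r_i+r_j)·cross = 37·198.5000 = 7344.5000
edge 6: (18,36.5)→(7.5,40)  cross = 18·40 − 7.5·36.5 = 446.2500; (r_i+r_j)·cross = 25.5·446.2500 = 11379.3750
edge 7: (7.5,40)→(3.5,21.5)  cross = 7.5·21.5 − 3.5·40 = 21.2500; (r_i+r_j)·cross = 11·21.2500 = 233.7500
edge 8: (3.5,21.5)→(3,15)  cross = 3.5·15 − 3·21.5 = -12.0000; (r_i+r_j)·cross = 6.5·-12.0000 = -78.0000
Σcross = 967.7500 → A = |Σcross|/2 = 483.8750 mm²
Σ(r_i+r_j)·cross = 34980.5000 → first moment M = |Σ|/6 = 5830.0833
R_c = M/A = 5830.0833/483.8750 = 12.0487 mm
θ = 308° = 5.375614 rad
V = θ·R_c·A = 5.375614·12.0487·483.8750 = 31340.278 mm³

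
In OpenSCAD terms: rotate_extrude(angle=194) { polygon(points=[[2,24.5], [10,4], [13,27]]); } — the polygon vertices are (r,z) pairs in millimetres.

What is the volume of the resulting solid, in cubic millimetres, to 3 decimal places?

Volume = 3463.533 mm³

Profile (r,z), 3 vertices: (2,24.5) (10,4) (13,27)
edge 0: (2,24.5)→(10,4)  cross = 2·4 − 10·24.5 = -237.0000; (r_i+r_j)·cross = 12·-237.0000 = -2844.0000
edge 1: (10,4)→(13,27)  cross = 10·27 − 13·4 = 218.0000; (r_i+r_j)·cross = 23·218.0000 = 5014.0000
edge 2: (13,27)→(2,24.5)  cross = 13·24.5 − 2·27 = 264.5000; (r_i+r_j)·cross = 15·264.5000 = 3967.5000
Σcross = 245.5000 → A = |Σcross|/2 = 122.7500 mm²
Σ(r_i+r_j)·cross = 6137.5000 → first moment M = |Σ|/6 = 1022.9167
R_c = M/A = 1022.9167/122.7500 = 8.3333 mm
θ = 194° = 3.385939 rad
V = θ·R_c·A = 3.385939·8.3333·122.7500 = 3463.533 mm³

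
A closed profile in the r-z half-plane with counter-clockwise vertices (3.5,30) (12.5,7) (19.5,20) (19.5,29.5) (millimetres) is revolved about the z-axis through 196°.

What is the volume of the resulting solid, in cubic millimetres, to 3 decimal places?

Profile (r,z), 4 vertices: (3.5,30) (12.5,7) (19.5,20) (19.5,29.5)
edge 0: (3.5,30)→(12.5,7)  cross = 3.5·7 − 12.5·30 = -350.5000; (r_i+r_j)·cross = 16·-350.5000 = -5608.0000
edge 1: (12.5,7)→(19.5,20)  cross = 12.5·20 − 19.5·7 = 113.5000; (r_i+r_j)·cross = 32·113.5000 = 3632.0000
edge 2: (19.5,20)→(19.5,29.5)  cross = 19.5·29.5 − 19.5·20 = 185.2500; (r_i+r_j)·cross = 39·185.2500 = 7224.7500
edge 3: (19.5,29.5)→(3.5,30)  cross = 19.5·30 − 3.5·29.5 = 481.7500; (r_i+r_j)·cross = 23·481.7500 = 11080.2500
Σcross = 430.0000 → A = |Σcross|/2 = 215.0000 mm²
Σ(r_i+r_j)·cross = 16329.0000 → first moment M = |Σ|/6 = 2721.5000
R_c = M/A = 2721.5000/215.0000 = 12.6581 mm
θ = 196° = 3.420845 rad
V = θ·R_c·A = 3.420845·12.6581·215.0000 = 9309.831 mm³

Volume = 9309.831 mm³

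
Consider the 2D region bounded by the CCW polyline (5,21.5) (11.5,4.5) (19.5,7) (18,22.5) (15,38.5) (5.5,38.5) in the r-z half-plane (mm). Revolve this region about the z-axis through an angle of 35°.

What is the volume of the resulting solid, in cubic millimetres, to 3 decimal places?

Volume = 2672.001 mm³

Profile (r,z), 6 vertices: (5,21.5) (11.5,4.5) (19.5,7) (18,22.5) (15,38.5) (5.5,38.5)
edge 0: (5,21.5)→(11.5,4.5)  cross = 5·4.5 − 11.5·21.5 = -224.7500; (r_i+r_j)·cross = 16.5·-224.7500 = -3708.3750
edge 1: (11.5,4.5)→(19.5,7)  cross = 11.5·7 − 19.5·4.5 = -7.2500; (r_i+r_j)·cross = 31·-7.2500 = -224.7500
edge 2: (19.5,7)→(18,22.5)  cross = 19.5·22.5 − 18·7 = 312.7500; (r_i+r_j)·cross = 37.5·312.7500 = 11728.1250
edge 3: (18,22.5)→(15,38.5)  cross = 18·38.5 − 15·22.5 = 355.5000; (r_i+r_j)·cross = 33·355.5000 = 11731.5000
edge 4: (15,38.5)→(5.5,38.5)  cross = 15·38.5 − 5.5·38.5 = 365.7500; (r_i+r_j)·cross = 20.5·365.7500 = 7497.8750
edge 5: (5.5,38.5)→(5,21.5)  cross = 5.5·21.5 − 5·38.5 = -74.2500; (r_i+r_j)·cross = 10.5·-74.2500 = -779.6250
Σcross = 727.7500 → A = |Σcross|/2 = 363.8750 mm²
Σ(r_i+r_j)·cross = 26244.7500 → first moment M = |Σ|/6 = 4374.1250
R_c = M/A = 4374.1250/363.8750 = 12.0210 mm
θ = 35° = 0.610865 rad
V = θ·R_c·A = 0.610865·12.0210·363.8750 = 2672.001 mm³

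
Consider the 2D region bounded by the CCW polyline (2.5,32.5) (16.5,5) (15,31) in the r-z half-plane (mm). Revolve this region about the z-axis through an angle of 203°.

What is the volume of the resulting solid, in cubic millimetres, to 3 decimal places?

Profile (r,z), 3 vertices: (2.5,32.5) (16.5,5) (15,31)
edge 0: (2.5,32.5)→(16.5,5)  cross = 2.5·5 − 16.5·32.5 = -523.7500; (r_i+r_j)·cross = 19·-523.7500 = -9951.2500
edge 1: (16.5,5)→(15,31)  cross = 16.5·31 − 15·5 = 436.5000; (r_i+r_j)·cross = 31.5·436.5000 = 13749.7500
edge 2: (15,31)→(2.5,32.5)  cross = 15·32.5 − 2.5·31 = 410.0000; (r_i+r_j)·cross = 17.5·410.0000 = 7175.0000
Σcross = 322.7500 → A = |Σcross|/2 = 161.3750 mm²
Σ(r_i+r_j)·cross = 10973.5000 → first moment M = |Σ|/6 = 1828.9167
R_c = M/A = 1828.9167/161.3750 = 11.3333 mm
θ = 203° = 3.543018 rad
V = θ·R_c·A = 3.543018·11.3333·161.3750 = 6479.885 mm³

Volume = 6479.885 mm³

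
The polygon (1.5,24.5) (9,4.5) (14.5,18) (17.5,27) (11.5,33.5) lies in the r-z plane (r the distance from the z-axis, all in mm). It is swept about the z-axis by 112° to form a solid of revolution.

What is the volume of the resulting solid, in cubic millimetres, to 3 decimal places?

Volume = 4392.854 mm³

Profile (r,z), 5 vertices: (1.5,24.5) (9,4.5) (14.5,18) (17.5,27) (11.5,33.5)
edge 0: (1.5,24.5)→(9,4.5)  cross = 1.5·4.5 − 9·24.5 = -213.7500; (r_i+r_j)·cross = 10.5·-213.7500 = -2244.3750
edge 1: (9,4.5)→(14.5,18)  cross = 9·18 − 14.5·4.5 = 96.7500; (r_i+r_j)·cross = 23.5·96.7500 = 2273.6250
edge 2: (14.5,18)→(17.5,27)  cross = 14.5·27 − 17.5·18 = 76.5000; (r_i+r_j)·cross = 32·76.5000 = 2448.0000
edge 3: (17.5,27)→(11.5,33.5)  cross = 17.5·33.5 − 11.5·27 = 275.7500; (r_i+r_j)·cross = 29·275.7500 = 7996.7500
edge 4: (11.5,33.5)→(1.5,24.5)  cross = 11.5·24.5 − 1.5·33.5 = 231.5000; (r_i+r_j)·cross = 13·231.5000 = 3009.5000
Σcross = 466.7500 → A = |Σcross|/2 = 233.3750 mm²
Σ(r_i+r_j)·cross = 13483.5000 → first moment M = |Σ|/6 = 2247.2500
R_c = M/A = 2247.2500/233.3750 = 9.6294 mm
θ = 112° = 1.954769 rad
V = θ·R_c·A = 1.954769·9.6294·233.3750 = 4392.854 mm³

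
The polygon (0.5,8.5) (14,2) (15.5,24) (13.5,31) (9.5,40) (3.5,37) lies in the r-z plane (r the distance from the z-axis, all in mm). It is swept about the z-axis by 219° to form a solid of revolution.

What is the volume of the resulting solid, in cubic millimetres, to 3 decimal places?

Profile (r,z), 6 vertices: (0.5,8.5) (14,2) (15.5,24) (13.5,31) (9.5,40) (3.5,37)
edge 0: (0.5,8.5)→(14,2)  cross = 0.5·2 − 14·8.5 = -118.0000; (r_i+r_j)·cross = 14.5·-118.0000 = -1711.0000
edge 1: (14,2)→(15.5,24)  cross = 14·24 − 15.5·2 = 305.0000; (r_i+r_j)·cross = 29.5·305.0000 = 8997.5000
edge 2: (15.5,24)→(13.5,31)  cross = 15.5·31 − 13.5·24 = 156.5000; (r_i+r_j)·cross = 29·156.5000 = 4538.5000
edge 3: (13.5,31)→(9.5,40)  cross = 13.5·40 − 9.5·31 = 245.5000; (r_i+r_j)·cross = 23·245.5000 = 5646.5000
edge 4: (9.5,40)→(3.5,37)  cross = 9.5·37 − 3.5·40 = 211.5000; (r_i+r_j)·cross = 13·211.5000 = 2749.5000
edge 5: (3.5,37)→(0.5,8.5)  cross = 3.5·8.5 − 0.5·37 = 11.2500; (r_i+r_j)·cross = 4·11.2500 = 45.0000
Σcross = 811.7500 → A = |Σcross|/2 = 405.8750 mm²
Σ(r_i+r_j)·cross = 20266.0000 → first moment M = |Σ|/6 = 3377.6667
R_c = M/A = 3377.6667/405.8750 = 8.3219 mm
θ = 219° = 3.822271 rad
V = θ·R_c·A = 3.822271·8.3219·405.8750 = 12910.358 mm³

Volume = 12910.358 mm³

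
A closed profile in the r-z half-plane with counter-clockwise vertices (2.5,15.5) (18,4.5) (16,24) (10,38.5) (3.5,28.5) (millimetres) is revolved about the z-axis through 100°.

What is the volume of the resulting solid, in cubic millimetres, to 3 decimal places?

Volume = 5367.906 mm³

Profile (r,z), 5 vertices: (2.5,15.5) (18,4.5) (16,24) (10,38.5) (3.5,28.5)
edge 0: (2.5,15.5)→(18,4.5)  cross = 2.5·4.5 − 18·15.5 = -267.7500; (r_i+r_j)·cross = 20.5·-267.7500 = -5488.8750
edge 1: (18,4.5)→(16,24)  cross = 18·24 − 16·4.5 = 360.0000; (r_i+r_j)·cross = 34·360.0000 = 12240.0000
edge 2: (16,24)→(10,38.5)  cross = 16·38.5 − 10·24 = 376.0000; (r_i+r_j)·cross = 26·376.0000 = 9776.0000
edge 3: (10,38.5)→(3.5,28.5)  cross = 10·28.5 − 3.5·38.5 = 150.2500; (r_i+r_j)·cross = 13.5·150.2500 = 2028.3750
edge 4: (3.5,28.5)→(2.5,15.5)  cross = 3.5·15.5 − 2.5·28.5 = -17.0000; (r_i+r_j)·cross = 6·-17.0000 = -102.0000
Σcross = 601.5000 → A = |Σcross|/2 = 300.7500 mm²
Σ(r_i+r_j)·cross = 18453.5000 → first moment M = |Σ|/6 = 3075.5833
R_c = M/A = 3075.5833/300.7500 = 10.2264 mm
θ = 100° = 1.745329 rad
V = θ·R_c·A = 1.745329·10.2264·300.7500 = 5367.906 mm³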